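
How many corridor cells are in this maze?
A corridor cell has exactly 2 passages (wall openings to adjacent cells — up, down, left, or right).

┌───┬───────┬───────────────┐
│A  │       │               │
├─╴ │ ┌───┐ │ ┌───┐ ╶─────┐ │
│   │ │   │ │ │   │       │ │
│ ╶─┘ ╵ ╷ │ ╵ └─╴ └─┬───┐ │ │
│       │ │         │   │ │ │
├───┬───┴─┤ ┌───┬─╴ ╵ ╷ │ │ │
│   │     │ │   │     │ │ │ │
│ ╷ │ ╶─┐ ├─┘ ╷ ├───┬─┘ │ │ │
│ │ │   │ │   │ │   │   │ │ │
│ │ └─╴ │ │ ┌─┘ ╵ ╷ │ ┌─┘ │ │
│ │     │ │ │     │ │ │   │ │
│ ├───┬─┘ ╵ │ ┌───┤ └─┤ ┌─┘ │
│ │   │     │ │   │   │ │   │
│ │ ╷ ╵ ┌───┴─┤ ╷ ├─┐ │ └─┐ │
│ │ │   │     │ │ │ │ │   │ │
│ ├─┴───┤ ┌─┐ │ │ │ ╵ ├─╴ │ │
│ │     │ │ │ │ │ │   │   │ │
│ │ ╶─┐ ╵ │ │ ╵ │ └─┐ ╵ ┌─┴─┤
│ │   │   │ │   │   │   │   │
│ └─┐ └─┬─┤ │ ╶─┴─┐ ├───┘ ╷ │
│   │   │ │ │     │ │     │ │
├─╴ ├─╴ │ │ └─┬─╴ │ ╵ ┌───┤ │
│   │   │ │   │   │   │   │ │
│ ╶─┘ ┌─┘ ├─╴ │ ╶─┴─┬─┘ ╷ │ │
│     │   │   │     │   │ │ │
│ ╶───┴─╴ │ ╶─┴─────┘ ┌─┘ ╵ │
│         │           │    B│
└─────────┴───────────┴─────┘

Counting cells with exactly 2 passages:
Total corridor cells: 166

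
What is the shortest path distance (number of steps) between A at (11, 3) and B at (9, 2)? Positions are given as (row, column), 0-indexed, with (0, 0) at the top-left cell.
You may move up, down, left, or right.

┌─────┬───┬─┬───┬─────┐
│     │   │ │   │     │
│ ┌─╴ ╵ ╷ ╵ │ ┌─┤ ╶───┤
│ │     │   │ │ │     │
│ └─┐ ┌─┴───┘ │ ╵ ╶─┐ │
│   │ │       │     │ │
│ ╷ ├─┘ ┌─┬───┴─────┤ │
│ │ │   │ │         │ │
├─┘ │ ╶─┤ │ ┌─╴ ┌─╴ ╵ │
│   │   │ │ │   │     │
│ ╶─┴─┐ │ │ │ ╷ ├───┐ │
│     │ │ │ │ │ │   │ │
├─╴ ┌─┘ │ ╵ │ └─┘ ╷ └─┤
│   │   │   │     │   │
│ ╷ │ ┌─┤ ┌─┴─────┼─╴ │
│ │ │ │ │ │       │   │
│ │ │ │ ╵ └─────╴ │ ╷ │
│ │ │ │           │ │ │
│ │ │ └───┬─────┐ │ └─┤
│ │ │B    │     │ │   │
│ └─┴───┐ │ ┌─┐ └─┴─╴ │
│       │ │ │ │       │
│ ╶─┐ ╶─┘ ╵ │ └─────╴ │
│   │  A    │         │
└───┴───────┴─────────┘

Finding path from (11, 3) to (9, 2):
Path: (11,3) → (11,4) → (10,4) → (9,4) → (9,3) → (9,2)
Distance: 5 steps

Solution:

┌─────┬───┬─┬───┬─────┐
│     │   │ │   │     │
│ ┌─╴ ╵ ╷ ╵ │ ┌─┤ ╶───┤
│ │     │   │ │ │     │
│ └─┐ ┌─┴───┘ │ ╵ ╶─┐ │
│   │ │       │     │ │
│ ╷ ├─┘ ┌─┬───┴─────┤ │
│ │ │   │ │         │ │
├─┘ │ ╶─┤ │ ┌─╴ ┌─╴ ╵ │
│   │   │ │ │   │     │
│ ╶─┴─┐ │ │ │ ╷ ├───┐ │
│     │ │ │ │ │ │   │ │
├─╴ ┌─┘ │ ╵ │ └─┘ ╷ └─┤
│   │   │   │     │   │
│ ╷ │ ┌─┤ ┌─┴─────┼─╴ │
│ │ │ │ │ │       │   │
│ │ │ │ ╵ └─────╴ │ ╷ │
│ │ │ │           │ │ │
│ │ │ └───┬─────┐ │ └─┤
│ │ │B ← ↰│     │ │   │
│ └─┴───┐ │ ┌─┐ └─┴─╴ │
│       │↑│ │ │       │
│ ╶─┐ ╶─┘ ╵ │ └─────╴ │
│   │  A ↑  │         │
└───┴───────┴─────────┘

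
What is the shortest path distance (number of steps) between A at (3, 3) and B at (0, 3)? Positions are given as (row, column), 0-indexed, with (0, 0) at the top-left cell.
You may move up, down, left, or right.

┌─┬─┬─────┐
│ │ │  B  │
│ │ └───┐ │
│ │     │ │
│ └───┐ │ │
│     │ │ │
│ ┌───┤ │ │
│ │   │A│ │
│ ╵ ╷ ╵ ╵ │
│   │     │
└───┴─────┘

Finding path from (3, 3) to (0, 3):
Path: (3,3) → (4,3) → (4,4) → (3,4) → (2,4) → (1,4) → (0,4) → (0,3)
Distance: 7 steps

Solution:

┌─┬─┬─────┐
│ │ │  B ↰│
│ │ └───┐ │
│ │     │↑│
│ └───┐ │ │
│     │ │↑│
│ ┌───┤ │ │
│ │   │A│↑│
│ ╵ ╷ ╵ ╵ │
│   │  ↳ ↑│
└───┴─────┘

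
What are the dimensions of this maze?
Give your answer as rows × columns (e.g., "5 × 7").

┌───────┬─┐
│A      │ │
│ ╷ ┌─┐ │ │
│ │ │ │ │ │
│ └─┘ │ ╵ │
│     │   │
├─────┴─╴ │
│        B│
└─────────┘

Counting the maze dimensions:
Rows (vertical): 4
Columns (horizontal): 5
Dimensions: 4 × 5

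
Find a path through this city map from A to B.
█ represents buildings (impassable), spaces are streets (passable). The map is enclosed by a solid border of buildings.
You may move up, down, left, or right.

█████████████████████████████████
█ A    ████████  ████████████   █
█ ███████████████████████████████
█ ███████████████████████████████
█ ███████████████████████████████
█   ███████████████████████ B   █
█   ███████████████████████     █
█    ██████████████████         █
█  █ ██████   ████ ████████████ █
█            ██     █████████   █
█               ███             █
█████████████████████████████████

Finding the shortest path from A to B:
Movement: cardinal only
Path length: 50 steps
Directions: left → down → down → down → down → down → down → down → down → down → right → right → right → right → right → right → right → right → right → right → right → right → right → right → up → right → right → right → right → down → right → right → right → right → right → right → right → right → right → right → up → right → right → up → up → up → up → left → left → left

Solution:

█████████████████████████████████
█↓A    ████████  ████████████   █
█↓███████████████████████████████
█↓███████████████████████████████
█↓███████████████████████████████
█↓  ███████████████████████ B←←↰█
█↓  ███████████████████████    ↑█
█↓   ██████████████████        ↑█
█↓ █ ██████   ████ ████████████↑█
█↓           ██↱→→→↓█████████↱→↑█
█↳→→→→→→→→→→→→→↑███↳→→→→→→→→→↑  █
█████████████████████████████████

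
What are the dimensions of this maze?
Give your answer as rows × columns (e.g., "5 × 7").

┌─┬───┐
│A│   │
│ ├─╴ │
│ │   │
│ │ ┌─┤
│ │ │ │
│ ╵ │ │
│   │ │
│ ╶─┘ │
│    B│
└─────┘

Counting the maze dimensions:
Rows (vertical): 5
Columns (horizontal): 3
Dimensions: 5 × 3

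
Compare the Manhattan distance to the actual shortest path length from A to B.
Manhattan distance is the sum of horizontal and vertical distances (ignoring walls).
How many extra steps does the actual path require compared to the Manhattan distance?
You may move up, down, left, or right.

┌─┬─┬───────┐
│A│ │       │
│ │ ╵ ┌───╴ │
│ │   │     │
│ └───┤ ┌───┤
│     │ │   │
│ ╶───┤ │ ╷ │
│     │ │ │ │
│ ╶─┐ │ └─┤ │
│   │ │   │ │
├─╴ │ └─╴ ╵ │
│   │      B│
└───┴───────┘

Manhattan distance: |5 - 0| + |5 - 0| = 10
Actual path length: 10
Extra steps: 10 - 10 = 0

Solution:

┌─┬─┬───────┐
│A│ │       │
│ │ ╵ ┌───╴ │
│↓│   │     │
│ └───┤ ┌───┤
│↓    │ │   │
│ ╶───┤ │ ╷ │
│↳ → ↓│ │ │ │
│ ╶─┐ │ └─┤ │
│   │↓│   │ │
├─╴ │ └─╴ ╵ │
│   │↳ → → B│
└───┴───────┘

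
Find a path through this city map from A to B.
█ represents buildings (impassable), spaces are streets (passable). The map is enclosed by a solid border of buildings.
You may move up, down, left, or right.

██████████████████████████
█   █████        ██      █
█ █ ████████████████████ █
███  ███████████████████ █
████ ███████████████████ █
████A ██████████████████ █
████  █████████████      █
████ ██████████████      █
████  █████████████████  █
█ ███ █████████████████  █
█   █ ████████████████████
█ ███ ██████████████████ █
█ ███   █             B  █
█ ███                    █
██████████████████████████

Finding the shortest path from A to B:
Movement: cardinal only
Path length: 27 steps
Directions: down → down → down → right → down → down → down → down → down → right → right → right → right → up → right → right → right → right → right → right → right → right → right → right → right → right → right

Solution:

██████████████████████████
█   █████        ██      █
█ █ ████████████████████ █
███  ███████████████████ █
████ ███████████████████ █
████A ██████████████████ █
████↓ █████████████      █
████↓██████████████      █
████↳↓█████████████████  █
█ ███↓█████████████████  █
█   █↓████████████████████
█ ███↓██████████████████ █
█ ███↓  █↱→→→→→→→→→→→→B  █
█ ███↳→→→↑               █
██████████████████████████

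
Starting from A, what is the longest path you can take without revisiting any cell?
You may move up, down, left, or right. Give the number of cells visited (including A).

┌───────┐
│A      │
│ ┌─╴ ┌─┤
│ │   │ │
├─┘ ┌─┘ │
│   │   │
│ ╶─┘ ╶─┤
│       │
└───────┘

Finding longest simple path using DFS:
Start: (0, 0)
Longest path visits 13 cells
Path: A → right → right → down → left → down → left → down → right → right → up → right → up

Solution:

┌───────┐
│A → ↓  │
│ ┌─╴ ┌─┤
│ │↓ ↲│B│
├─┘ ┌─┘ │
│↓ ↲│↱ ↑│
│ ╶─┘ ╶─┤
│↳ → ↑  │
└───────┘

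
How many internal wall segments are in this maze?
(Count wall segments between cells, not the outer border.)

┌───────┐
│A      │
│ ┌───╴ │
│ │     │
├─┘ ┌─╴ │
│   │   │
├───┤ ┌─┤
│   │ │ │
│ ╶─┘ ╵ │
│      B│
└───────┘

Counting internal wall segments:
Total internal walls: 12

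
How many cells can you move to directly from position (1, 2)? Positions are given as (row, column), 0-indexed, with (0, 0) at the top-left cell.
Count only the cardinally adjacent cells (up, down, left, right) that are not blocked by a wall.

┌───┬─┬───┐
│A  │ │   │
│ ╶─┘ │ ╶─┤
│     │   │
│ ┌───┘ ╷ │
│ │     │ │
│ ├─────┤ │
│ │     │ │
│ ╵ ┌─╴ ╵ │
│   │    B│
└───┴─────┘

Checking passable neighbors of (1, 2):
Neighbors: (0, 2), (1, 1)
Count: 2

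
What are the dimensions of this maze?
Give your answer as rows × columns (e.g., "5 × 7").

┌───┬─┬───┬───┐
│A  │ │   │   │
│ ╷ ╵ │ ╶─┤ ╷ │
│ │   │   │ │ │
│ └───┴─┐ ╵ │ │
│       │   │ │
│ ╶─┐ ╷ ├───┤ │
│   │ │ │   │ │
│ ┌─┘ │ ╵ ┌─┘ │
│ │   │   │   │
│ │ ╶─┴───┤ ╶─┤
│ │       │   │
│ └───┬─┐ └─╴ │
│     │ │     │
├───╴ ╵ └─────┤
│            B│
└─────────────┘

Counting the maze dimensions:
Rows (vertical): 8
Columns (horizontal): 7
Dimensions: 8 × 7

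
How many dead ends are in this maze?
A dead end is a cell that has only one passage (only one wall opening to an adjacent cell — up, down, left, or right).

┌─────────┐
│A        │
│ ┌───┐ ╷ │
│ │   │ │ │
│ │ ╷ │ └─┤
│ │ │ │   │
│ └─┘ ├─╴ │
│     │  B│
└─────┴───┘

Checking each cell for number of passages:

Dead ends found at positions:
  (1, 4)
  (2, 1)
  (3, 3)
Total dead ends: 3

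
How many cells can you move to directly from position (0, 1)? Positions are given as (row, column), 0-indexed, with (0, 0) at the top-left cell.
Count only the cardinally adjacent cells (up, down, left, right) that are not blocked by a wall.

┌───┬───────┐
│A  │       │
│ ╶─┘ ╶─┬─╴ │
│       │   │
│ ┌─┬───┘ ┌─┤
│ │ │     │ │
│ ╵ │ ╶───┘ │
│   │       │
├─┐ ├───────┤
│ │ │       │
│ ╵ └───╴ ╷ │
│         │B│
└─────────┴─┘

Checking passable neighbors of (0, 1):
Neighbors: (0, 0)
Count: 1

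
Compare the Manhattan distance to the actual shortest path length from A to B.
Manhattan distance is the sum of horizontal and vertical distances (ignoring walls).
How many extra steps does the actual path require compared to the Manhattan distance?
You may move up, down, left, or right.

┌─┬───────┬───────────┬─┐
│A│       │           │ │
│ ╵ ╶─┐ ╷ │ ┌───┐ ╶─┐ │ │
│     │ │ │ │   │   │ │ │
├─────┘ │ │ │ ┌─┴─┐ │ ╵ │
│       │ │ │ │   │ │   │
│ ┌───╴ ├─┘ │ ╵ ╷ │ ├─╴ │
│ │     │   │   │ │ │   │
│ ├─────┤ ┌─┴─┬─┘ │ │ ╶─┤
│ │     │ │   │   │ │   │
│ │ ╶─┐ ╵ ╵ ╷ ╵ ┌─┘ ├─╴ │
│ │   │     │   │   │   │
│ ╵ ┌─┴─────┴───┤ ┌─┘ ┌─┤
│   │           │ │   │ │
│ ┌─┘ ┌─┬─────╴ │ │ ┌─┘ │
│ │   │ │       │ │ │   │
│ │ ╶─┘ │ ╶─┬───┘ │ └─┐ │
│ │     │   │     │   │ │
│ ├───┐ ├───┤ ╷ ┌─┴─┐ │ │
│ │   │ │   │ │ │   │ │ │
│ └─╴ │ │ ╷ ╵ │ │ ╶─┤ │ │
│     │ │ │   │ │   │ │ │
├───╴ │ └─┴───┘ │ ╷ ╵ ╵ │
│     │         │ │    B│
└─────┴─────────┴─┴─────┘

Manhattan distance: |11 - 0| + |11 - 0| = 22
Actual path length: 50
Extra steps: 50 - 22 = 28

Solution:

┌─┬───────┬───────────┬─┐
│A│↱ → ↓  │↱ → → → → ↓│ │
│ ╵ ╶─┐ ╷ │ ┌───┐ ╶─┐ │ │
│↳ ↑  │↓│ │↑│   │   │↓│ │
├─────┘ │ │ │ ┌─┴─┐ │ ╵ │
│↓ ← ← ↲│ │↑│ │   │ │↳ ↓│
│ ┌───╴ ├─┘ │ ╵ ╷ │ ├─╴ │
│↓│     │↱ ↑│   │ │ │↓ ↲│
│ ├─────┤ ┌─┴─┬─┘ │ │ ╶─┤
│↓│↱ → ↓│↑│   │   │ │↳ ↓│
│ │ ╶─┐ ╵ ╵ ╷ ╵ ┌─┘ ├─╴ │
│↓│↑  │↳ ↑  │   │   │↓ ↲│
│ ╵ ┌─┴─────┴───┤ ┌─┘ ┌─┤
│↳ ↑│           │ │↓ ↲│ │
│ ┌─┘ ┌─┬─────╴ │ │ ┌─┘ │
│ │   │ │       │ │↓│   │
│ │ ╶─┘ │ ╶─┬───┘ │ └─┐ │
│ │     │   │     │↳ ↓│ │
│ ├───┐ ├───┤ ╷ ┌─┴─┐ │ │
│ │   │ │   │ │ │   │↓│ │
│ └─╴ │ │ ╷ ╵ │ │ ╶─┤ │ │
│     │ │ │   │ │   │↓│ │
├───╴ │ └─┴───┘ │ ╷ ╵ ╵ │
│     │         │ │  ↳ B│
└─────┴─────────┴─┴─────┘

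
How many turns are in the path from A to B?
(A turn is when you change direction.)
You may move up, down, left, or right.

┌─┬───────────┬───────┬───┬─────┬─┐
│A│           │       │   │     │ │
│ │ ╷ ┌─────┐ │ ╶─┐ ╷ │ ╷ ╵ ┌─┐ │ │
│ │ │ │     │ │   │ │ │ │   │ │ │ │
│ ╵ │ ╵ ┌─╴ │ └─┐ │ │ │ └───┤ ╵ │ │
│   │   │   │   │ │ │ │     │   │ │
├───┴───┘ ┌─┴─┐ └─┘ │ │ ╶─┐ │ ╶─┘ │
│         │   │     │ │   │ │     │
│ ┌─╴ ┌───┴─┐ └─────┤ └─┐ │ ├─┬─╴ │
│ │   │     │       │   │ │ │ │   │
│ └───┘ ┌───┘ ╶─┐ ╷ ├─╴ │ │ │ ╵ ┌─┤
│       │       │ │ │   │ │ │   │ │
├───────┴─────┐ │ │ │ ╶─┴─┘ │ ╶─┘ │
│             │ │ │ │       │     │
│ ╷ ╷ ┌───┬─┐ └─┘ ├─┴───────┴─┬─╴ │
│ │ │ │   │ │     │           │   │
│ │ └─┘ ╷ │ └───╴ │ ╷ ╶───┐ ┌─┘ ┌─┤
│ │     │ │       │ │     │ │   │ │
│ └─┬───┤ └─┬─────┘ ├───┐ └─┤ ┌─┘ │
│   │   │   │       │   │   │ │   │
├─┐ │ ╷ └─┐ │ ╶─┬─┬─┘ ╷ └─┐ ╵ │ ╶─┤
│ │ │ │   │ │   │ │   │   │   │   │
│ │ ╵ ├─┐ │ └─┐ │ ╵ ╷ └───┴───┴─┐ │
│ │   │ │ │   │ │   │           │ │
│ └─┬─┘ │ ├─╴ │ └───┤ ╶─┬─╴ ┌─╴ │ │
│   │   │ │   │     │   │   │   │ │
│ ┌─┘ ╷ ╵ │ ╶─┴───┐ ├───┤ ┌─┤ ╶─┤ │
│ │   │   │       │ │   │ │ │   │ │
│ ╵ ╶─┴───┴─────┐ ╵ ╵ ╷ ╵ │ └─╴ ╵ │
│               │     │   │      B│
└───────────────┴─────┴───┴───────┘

Directions: down, down, right, up, up, right, right, right, right, right, down, down, right, down, right, right, up, up, up, right, down, down, down, down, right, down, left, down, right, right, right, up, up, up, up, left, left, up, up, right, down, right, up, right, right, down, down, left, down, right, right, down, left, down, left, down, right, right, down, left, down, left, down, down, left, up, left, up, left, left, up, left, down, down, left, left, left, down, right, down, down, right, right, down, down, right, up, right, down, right, up, up, right, up, right, right, down, left, down, right, down, right
Number of turns: 67

Solution:

┌─┬───────────┬───────┬───┬─────┬─┐
│A│↱ → → → → ↓│    ↱ ↓│↱ ↓│↱ → ↓│ │
│ │ ╷ ┌─────┐ │ ╶─┐ ╷ │ ╷ ╵ ┌─┐ │ │
│↓│↑│ │     │↓│   │↑│↓│↑│↳ ↑│ │↓│ │
│ ╵ │ ╵ ┌─╴ │ └─┐ │ │ │ └───┤ ╵ │ │
│↳ ↑│   │   │↳ ↓│ │↑│↓│↑ ← ↰│↓ ↲│ │
├───┴───┘ ┌─┴─┐ └─┘ │ │ ╶─┐ │ ╶─┘ │
│         │   │↳ → ↑│↓│   │↑│↳ → ↓│
│ ┌─╴ ┌───┴─┐ └─────┤ └─┐ │ ├─┬─╴ │
│ │   │     │       │↳ ↓│ │↑│ │↓ ↲│
│ └───┘ ┌───┘ ╶─┐ ╷ ├─╴ │ │ │ ╵ ┌─┤
│       │       │ │ │↓ ↲│ │↑│↓ ↲│ │
├───────┴─────┐ │ │ │ ╶─┴─┘ │ ╶─┘ │
│             │ │ │ │↳ → → ↑│↳ → ↓│
│ ╷ ╷ ┌───┬─┐ └─┘ ├─┴───────┴─┬─╴ │
│ │ │ │   │ │     │↓ ↰        │↓ ↲│
│ │ └─┘ ╷ │ └───╴ │ ╷ ╶───┐ ┌─┘ ┌─┤
│ │     │ │       │↓│↑ ← ↰│ │↓ ↲│ │
│ └─┬───┤ └─┬─────┘ ├───┐ └─┤ ┌─┘ │
│   │   │   │↓ ← ← ↲│   │↑ ↰│↓│   │
├─┐ │ ╷ └─┐ │ ╶─┬─┬─┘ ╷ └─┐ ╵ │ ╶─┤
│ │ │ │   │ │↳ ↓│ │   │   │↑ ↲│   │
│ │ ╵ ├─┐ │ └─┐ │ ╵ ╷ └───┴───┴─┐ │
│ │   │ │ │   │↓│   │      ↱ → ↓│ │
│ └─┬─┘ │ ├─╴ │ └───┤ ╶─┬─╴ ┌─╴ │ │
│   │   │ │   │↳ → ↓│   │↱ ↑│↓ ↲│ │
│ ┌─┘ ╷ ╵ │ ╶─┴───┐ ├───┤ ┌─┤ ╶─┤ │
│ │   │   │       │↓│↱ ↓│↑│ │↳ ↓│ │
│ ╵ ╶─┴───┴─────┐ ╵ ╵ ╷ ╵ │ └─╴ ╵ │
│               │  ↳ ↑│↳ ↑│    ↳ B│
└───────────────┴─────┴───┴───────┘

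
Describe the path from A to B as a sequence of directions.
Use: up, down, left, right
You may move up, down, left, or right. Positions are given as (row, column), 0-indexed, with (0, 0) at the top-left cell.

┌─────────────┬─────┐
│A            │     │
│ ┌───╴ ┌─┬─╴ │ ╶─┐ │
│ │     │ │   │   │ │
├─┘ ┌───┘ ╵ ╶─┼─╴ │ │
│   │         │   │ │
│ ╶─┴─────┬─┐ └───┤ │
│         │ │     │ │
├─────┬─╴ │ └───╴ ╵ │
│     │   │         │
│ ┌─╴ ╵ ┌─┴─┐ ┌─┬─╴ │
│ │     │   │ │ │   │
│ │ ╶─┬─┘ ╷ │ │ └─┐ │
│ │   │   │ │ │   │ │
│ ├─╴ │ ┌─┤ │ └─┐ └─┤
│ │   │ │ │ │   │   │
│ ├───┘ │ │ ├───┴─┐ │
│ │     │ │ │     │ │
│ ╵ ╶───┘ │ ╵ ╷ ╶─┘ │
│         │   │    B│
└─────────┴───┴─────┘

Finding the path and converting it to directions:
Path through cells: (0,0) → (0,1) → (0,2) → (0,3) → (1,3) → (1,2) → (1,1) → (2,1) → (2,0) → (3,0) → (3,1) → (3,2) → (3,3) → (3,4) → (4,4) → (4,3) → (5,3) → (5,2) → (4,2) → (4,1) → (4,0) → (5,0) → (6,0) → (7,0) → (8,0) → (9,0) → (9,1) → (8,1) → (8,2) → (8,3) → (7,3) → (6,3) → (6,4) → (5,4) → (5,5) → (6,5) → (7,5) → (8,5) → (9,5) → (9,6) → (8,6) → (8,7) → (9,7) → (9,8) → (9,9)
Directions: right, right, right, down, left, left, down, left, down, right, right, right, right, down, left, down, left, up, left, left, down, down, down, down, down, right, up, right, right, up, up, right, up, right, down, down, down, down, right, up, right, down, right, right

Solution:

┌─────────────┬─────┐
│A → → ↓      │     │
│ ┌───╴ ┌─┬─╴ │ ╶─┐ │
│ │↓ ← ↲│ │   │   │ │
├─┘ ┌───┘ ╵ ╶─┼─╴ │ │
│↓ ↲│         │   │ │
│ ╶─┴─────┬─┐ └───┤ │
│↳ → → → ↓│ │     │ │
├─────┬─╴ │ └───╴ ╵ │
│↓ ← ↰│↓ ↲│         │
│ ┌─╴ ╵ ┌─┴─┐ ┌─┬─╴ │
│↓│  ↑ ↲│↱ ↓│ │ │   │
│ │ ╶─┬─┘ ╷ │ │ └─┐ │
│↓│   │↱ ↑│↓│ │   │ │
│ ├─╴ │ ┌─┤ │ └─┐ └─┤
│↓│   │↑│ │↓│   │   │
│ ├───┘ │ │ ├───┴─┐ │
│↓│↱ → ↑│ │↓│↱ ↓  │ │
│ ╵ ╶───┘ │ ╵ ╷ ╶─┘ │
│↳ ↑      │↳ ↑│↳ → B│
└─────────┴───┴─────┘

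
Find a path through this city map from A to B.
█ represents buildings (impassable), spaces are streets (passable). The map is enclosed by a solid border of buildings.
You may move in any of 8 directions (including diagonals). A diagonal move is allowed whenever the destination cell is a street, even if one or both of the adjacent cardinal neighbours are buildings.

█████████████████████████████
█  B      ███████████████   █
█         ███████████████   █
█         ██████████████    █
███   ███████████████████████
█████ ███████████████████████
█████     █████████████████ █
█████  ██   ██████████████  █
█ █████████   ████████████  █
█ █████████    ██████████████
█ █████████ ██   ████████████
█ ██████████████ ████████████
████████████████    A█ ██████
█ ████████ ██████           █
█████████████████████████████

Finding the shortest path from A to B:
Movement: 8-directional
Path length: 19 steps
Directions: left → left → left → up-left → up-left → left → up-left → left → up-left → up-left → left → up-left → left → left → up-left → up → up → up-left → up-left

Solution:

█████████████████████████████
█  B      ███████████████   █
█   ↖     ███████████████   █
█    ↖    ██████████████    █
███  ↑███████████████████████
█████↑███████████████████████
█████ ↖←← █████████████████ █
█████  ██↖← ██████████████  █
█ █████████↖  ████████████  █
█ █████████ ↖← ██████████████
█ █████████ ██↖← ████████████
█ ██████████████↖████████████
████████████████ ↖←←A█ ██████
█ ████████ ██████           █
█████████████████████████████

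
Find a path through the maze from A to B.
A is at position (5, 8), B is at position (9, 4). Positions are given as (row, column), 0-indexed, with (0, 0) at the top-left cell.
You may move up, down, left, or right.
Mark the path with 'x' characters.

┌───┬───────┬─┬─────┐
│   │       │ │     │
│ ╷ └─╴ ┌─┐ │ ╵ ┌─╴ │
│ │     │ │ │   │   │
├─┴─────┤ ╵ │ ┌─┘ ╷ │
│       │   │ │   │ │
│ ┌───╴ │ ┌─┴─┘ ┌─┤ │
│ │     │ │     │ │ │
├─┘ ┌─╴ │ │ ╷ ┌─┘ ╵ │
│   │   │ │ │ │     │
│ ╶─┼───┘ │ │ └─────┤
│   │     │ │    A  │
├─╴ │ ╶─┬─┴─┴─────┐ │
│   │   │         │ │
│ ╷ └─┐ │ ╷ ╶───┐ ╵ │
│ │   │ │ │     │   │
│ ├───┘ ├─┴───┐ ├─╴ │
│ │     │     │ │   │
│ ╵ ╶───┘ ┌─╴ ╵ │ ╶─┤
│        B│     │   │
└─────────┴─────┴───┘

Finding the shortest path from (5, 8) to (9, 4):
Path length: 18 steps
Directions: right → down → down → left → up → left → left → left → down → right → right → down → down → left → up → left → left → down

Solution:

┌───┬───────┬─┬─────┐
│   │       │ │     │
│ ╷ └─╴ ┌─┐ │ ╵ ┌─╴ │
│ │     │ │ │   │   │
├─┴─────┤ ╵ │ ┌─┘ ╷ │
│       │   │ │   │ │
│ ┌───╴ │ ┌─┴─┘ ┌─┤ │
│ │     │ │     │ │ │
├─┘ ┌─╴ │ │ ╷ ┌─┘ ╵ │
│   │   │ │ │ │     │
│ ╶─┼───┘ │ │ └─────┤
│   │     │ │    A x│
├─╴ │ ╶─┬─┴─┴─────┐ │
│   │   │  x x x x│x│
│ ╷ └─┐ │ ╷ ╶───┐ ╵ │
│ │   │ │ │x x x│x x│
│ ├───┘ ├─┴───┐ ├─╴ │
│ │     │x x x│x│   │
│ ╵ ╶───┘ ┌─╴ ╵ │ ╶─┤
│        B│  x x│   │
└─────────┴─────┴───┘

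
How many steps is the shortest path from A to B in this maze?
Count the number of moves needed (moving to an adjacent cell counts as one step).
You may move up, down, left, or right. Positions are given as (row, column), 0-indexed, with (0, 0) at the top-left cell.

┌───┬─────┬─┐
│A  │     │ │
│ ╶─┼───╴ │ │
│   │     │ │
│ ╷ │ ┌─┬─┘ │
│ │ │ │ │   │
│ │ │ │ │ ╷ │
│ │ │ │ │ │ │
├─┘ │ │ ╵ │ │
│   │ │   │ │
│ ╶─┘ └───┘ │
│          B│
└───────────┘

Using BFS to find shortest path:
Start: (0, 0), End: (5, 5)
Path found:
(0,0) → (1,0) → (1,1) → (2,1) → (3,1) → (4,1) → (4,0) → (5,0) → (5,1) → (5,2) → (5,3) → (5,4) → (5,5)
Number of steps: 12

Solution:

┌───┬─────┬─┐
│A  │     │ │
│ ╶─┼───╴ │ │
│↳ ↓│     │ │
│ ╷ │ ┌─┬─┘ │
│ │↓│ │ │   │
│ │ │ │ │ ╷ │
│ │↓│ │ │ │ │
├─┘ │ │ ╵ │ │
│↓ ↲│ │   │ │
│ ╶─┘ └───┘ │
│↳ → → → → B│
└───────────┘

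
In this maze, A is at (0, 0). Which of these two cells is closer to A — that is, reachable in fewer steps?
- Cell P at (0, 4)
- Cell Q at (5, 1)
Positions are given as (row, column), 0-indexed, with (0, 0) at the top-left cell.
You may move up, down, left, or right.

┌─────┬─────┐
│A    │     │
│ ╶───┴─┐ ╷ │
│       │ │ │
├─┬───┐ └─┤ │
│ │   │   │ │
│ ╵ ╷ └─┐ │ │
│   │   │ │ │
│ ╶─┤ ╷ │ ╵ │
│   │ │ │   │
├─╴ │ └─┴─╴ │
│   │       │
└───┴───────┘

Shortest path A → P at (0, 4): 14 steps
Shortest path A → Q at (5, 1): 22 steps

P is closer (14 steps vs 22 steps).

Path to P:

┌─────┬─────┐
│A    │  P ↰│
│ ╶───┴─┐ ╷ │
│↳ → → ↓│ │↑│
├─┬───┐ └─┤ │
│ │   │↳ ↓│↑│
│ ╵ ╷ └─┐ │ │
│   │   │↓│↑│
│ ╶─┤ ╷ │ ╵ │
│   │ │ │↳ ↑│
├─╴ │ └─┴─╴ │
│   │       │
└───┴───────┘

Path to Q:

┌─────┬─────┐
│A    │     │
│ ╶───┴─┐ ╷ │
│↳ → → ↓│ │ │
├─┬───┐ └─┤ │
│ │↓ ↰│↳ ↓│ │
│ ╵ ╷ └─┐ │ │
│↓ ↲│↑  │↓│ │
│ ╶─┤ ╷ │ ╵ │
│↳ ↓│↑│ │↳ ↓│
├─╴ │ └─┴─╴ │
│  Q│↑ ← ← ↲│
└───┴───────┘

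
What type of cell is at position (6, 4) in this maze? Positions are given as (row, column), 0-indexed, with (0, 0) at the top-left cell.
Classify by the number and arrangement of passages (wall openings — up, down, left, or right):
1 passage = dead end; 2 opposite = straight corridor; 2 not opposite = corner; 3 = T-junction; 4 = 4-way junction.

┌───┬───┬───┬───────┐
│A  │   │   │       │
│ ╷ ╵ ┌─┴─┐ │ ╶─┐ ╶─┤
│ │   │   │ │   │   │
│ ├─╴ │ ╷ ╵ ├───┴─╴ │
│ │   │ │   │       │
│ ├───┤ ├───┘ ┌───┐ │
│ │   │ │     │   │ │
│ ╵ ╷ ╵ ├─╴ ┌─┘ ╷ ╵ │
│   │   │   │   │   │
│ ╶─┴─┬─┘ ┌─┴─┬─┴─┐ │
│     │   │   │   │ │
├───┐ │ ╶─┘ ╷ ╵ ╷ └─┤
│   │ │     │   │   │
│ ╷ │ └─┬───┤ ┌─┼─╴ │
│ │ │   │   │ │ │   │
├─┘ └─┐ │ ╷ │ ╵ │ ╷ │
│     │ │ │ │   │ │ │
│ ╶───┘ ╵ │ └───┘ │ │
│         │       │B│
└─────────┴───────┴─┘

Checking cell at (6, 4):
Number of passages: 2
Cell type: straight corridor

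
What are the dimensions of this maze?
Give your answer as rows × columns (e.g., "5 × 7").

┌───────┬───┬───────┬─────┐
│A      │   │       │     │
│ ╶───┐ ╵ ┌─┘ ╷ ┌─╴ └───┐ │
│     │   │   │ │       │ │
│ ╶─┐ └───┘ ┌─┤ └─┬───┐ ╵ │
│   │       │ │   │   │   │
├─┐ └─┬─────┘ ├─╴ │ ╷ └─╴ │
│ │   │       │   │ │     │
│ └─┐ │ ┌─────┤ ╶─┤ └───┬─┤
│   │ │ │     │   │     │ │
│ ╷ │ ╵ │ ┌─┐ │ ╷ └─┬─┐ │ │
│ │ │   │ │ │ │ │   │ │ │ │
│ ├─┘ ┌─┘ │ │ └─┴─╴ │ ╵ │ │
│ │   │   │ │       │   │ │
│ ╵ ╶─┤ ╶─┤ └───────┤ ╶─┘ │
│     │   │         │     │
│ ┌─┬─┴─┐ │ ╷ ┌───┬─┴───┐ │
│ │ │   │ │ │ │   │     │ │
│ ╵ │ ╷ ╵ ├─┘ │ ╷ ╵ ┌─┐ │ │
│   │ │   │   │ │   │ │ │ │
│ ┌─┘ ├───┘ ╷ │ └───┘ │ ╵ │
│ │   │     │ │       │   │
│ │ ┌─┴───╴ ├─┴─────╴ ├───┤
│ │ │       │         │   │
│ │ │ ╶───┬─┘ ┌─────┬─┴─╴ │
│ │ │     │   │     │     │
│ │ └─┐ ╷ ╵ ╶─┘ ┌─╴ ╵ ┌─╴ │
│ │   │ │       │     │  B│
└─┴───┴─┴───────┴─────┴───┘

Counting the maze dimensions:
Rows (vertical): 14
Columns (horizontal): 13
Dimensions: 14 × 13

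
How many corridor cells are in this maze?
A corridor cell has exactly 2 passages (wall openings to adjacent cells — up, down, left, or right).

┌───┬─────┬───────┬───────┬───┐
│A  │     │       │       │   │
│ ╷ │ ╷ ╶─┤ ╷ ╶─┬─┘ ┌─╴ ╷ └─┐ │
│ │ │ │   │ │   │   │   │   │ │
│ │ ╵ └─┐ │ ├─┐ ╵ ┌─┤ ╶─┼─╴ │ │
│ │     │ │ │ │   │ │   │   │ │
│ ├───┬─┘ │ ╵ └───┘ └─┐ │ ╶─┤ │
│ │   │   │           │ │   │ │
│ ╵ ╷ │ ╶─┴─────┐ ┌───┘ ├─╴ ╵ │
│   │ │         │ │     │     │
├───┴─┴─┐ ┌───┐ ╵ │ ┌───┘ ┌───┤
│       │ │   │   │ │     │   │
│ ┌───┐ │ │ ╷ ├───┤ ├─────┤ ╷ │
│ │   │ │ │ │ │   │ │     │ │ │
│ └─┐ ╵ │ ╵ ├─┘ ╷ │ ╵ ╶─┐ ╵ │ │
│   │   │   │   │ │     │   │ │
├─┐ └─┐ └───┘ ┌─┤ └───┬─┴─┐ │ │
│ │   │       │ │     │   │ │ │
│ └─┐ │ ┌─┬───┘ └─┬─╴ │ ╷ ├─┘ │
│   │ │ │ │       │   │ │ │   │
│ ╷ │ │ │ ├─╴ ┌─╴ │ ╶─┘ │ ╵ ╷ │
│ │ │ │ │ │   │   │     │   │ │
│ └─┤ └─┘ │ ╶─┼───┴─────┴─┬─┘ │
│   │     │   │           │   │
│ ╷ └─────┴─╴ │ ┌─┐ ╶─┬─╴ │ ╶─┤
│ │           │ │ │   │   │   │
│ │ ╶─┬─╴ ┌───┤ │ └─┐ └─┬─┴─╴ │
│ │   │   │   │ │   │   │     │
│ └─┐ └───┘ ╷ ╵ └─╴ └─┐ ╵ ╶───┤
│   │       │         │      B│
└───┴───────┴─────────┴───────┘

Counting cells with exactly 2 passages:
Total corridor cells: 175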